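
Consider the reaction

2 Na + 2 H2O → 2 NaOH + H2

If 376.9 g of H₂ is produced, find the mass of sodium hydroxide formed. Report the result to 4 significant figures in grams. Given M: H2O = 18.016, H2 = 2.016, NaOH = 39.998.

14960 g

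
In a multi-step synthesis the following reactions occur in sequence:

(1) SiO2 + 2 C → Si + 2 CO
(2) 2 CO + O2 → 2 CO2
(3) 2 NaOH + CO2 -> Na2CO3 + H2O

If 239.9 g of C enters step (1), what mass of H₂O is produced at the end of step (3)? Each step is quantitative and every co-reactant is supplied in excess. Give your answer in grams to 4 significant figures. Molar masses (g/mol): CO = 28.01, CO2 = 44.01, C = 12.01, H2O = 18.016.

359.9 g

n(C) = 239.9 / 12.01 = 19.975 mol.
Reaction (1): C→CO ratio 2:2 ⇒ n(CO) = 19.975 mol.
Reaction (2): CO→CO2 ratio 2:2 ⇒ n(CO2) = 19.975 mol.
Reaction (3): CO2→H2O ratio 1:1 ⇒ n(H2O) = 19.975 mol.
Mass of H2O = 19.975 × 18.016 = 359.87 g.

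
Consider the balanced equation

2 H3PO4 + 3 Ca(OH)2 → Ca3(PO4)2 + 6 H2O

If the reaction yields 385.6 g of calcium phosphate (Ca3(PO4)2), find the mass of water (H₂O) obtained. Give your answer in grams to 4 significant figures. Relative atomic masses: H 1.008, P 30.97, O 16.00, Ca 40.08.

M(Ca3(PO4)2) = 3(40.08) + 2(30.97) + 8(16.00) = 310.18 g/mol.
M(H2O) = 2(1.008) + 16.00 = 18.016 g/mol.
n(Ca3(PO4)2) = 385.60 g / 310.18 g/mol = 1.2431 mol.
From the equation the Ca3(PO4)2:H2O mole ratio is 1:6, so n(H2O) = 1.2431 × 6/1 = 7.4589 mol.
Mass of H2O = 7.4589 mol × 18.016 g/mol = 134.38 g.

134.4 g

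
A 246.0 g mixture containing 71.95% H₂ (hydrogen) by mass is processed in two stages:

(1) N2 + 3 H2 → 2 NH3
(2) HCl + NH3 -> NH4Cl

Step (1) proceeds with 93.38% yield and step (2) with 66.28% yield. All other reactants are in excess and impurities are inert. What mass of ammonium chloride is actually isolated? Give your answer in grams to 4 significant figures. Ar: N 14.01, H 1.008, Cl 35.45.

1938 g

Pure H2 = 246.0 × 0.7195 = 177.00 g.
M(H2) = 2(1.008) = 2.016 g/mol.
M(NH4Cl) = 14.01 + 4(1.008) + 35.45 = 53.492 g/mol.
n(H2) = 177.00 / 2.016 = 87.796 mol.
Step 1 (H2:NH3 = 3:2): theoretical n(NH3) = 58.531 mol; at 93.38% yield, n(NH3) = 54.656 mol.
Step 2 (NH3:NH4Cl = 1:1): theoretical n(NH4Cl) = 54.656 mol, so theoretical mass = 54.656 × 53.492 = 2923.7 g.
At 66.28% yield, actual mass of NH4Cl = 2923.7 × 0.6628 = 1937.8 g.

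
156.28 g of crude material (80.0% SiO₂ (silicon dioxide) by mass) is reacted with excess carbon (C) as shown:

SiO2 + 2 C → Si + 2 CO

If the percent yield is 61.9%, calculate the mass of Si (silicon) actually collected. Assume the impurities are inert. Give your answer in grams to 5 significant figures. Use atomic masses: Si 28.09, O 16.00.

Pure SiO2 available = 156.28 g × 0.800 = 125.024 g.
M(SiO2) = 28.09 + 2(16.00) = 60.09 g/mol.
M(Si) = 28.09 g/mol.
n(SiO2) = 125.024 g / 60.09 g/mol = 2.08061 mol.
From the equation the SiO2:Si mole ratio is 1:1, so n(Si) = 2.08061 × 1/1 = 2.08061 mol.
Mass of Si = 2.08061 mol × 28.09 g/mol = 58.4444 g.
Actual mass collected = 58.4444 g × 0.619 = 36.1771 g.

36.177 g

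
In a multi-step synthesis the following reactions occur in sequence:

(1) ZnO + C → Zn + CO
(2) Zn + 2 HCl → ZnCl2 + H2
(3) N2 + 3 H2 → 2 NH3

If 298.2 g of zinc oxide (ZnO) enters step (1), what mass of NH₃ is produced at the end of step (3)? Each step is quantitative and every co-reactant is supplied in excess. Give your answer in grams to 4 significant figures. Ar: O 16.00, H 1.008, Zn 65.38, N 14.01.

41.61 g

M(ZnO) = 65.38 + 16.00 = 81.38 g/mol.
M(NH3) = 14.01 + 3(1.008) = 17.034 g/mol.
n(ZnO) = 298.2 / 81.38 = 3.6643 mol.
Reaction (1): ZnO→Zn ratio 1:1 ⇒ n(Zn) = 3.6643 mol.
Reaction (2): Zn→H2 ratio 1:1 ⇒ n(H2) = 3.6643 mol.
Reaction (3): H2→NH3 ratio 3:2 ⇒ n(NH3) = 2.4429 mol.
Mass of NH3 = 2.4429 × 17.034 = 41.612 g.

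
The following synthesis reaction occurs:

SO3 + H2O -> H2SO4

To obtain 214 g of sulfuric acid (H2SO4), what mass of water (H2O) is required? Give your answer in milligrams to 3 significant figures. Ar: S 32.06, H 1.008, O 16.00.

39300 mg

M(H2SO4) = 2(1.008) + 32.06 + 4(16.00) = 98.076 g/mol.
M(H2O) = 2(1.008) + 16.00 = 18.016 g/mol.
n(H2SO4) = 214.0 g / 98.076 g/mol = 2.182 mol.
From the equation the H2SO4:H2O mole ratio is 1:1, so n(H2O) = 2.182 × 1/1 = 2.182 mol.
Mass of H2O = 2.182 mol × 18.016 g/mol = 39.31 g.
Converting to mg: 39.31 g = 39300 mg.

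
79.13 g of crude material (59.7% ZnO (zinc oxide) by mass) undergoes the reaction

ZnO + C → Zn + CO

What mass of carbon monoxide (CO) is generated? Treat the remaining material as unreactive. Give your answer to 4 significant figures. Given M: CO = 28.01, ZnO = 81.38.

16.26 g

Mass of pure ZnO = 79.13 g × 0.597 = 47.241 g.
n(ZnO) = 47.241 g / 81.38 g/mol = 0.58049 mol.
From the equation the ZnO:CO mole ratio is 1:1, so n(CO) = 0.58049 × 1/1 = 0.58049 mol.
Mass of CO = 0.58049 mol × 28.01 g/mol = 16.260 g.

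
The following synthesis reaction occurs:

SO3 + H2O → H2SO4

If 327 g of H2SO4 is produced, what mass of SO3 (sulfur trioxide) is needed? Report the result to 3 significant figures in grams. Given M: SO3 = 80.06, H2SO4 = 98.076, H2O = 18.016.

n(H2SO4) = 327.0 g / 98.076 g/mol = 3.334 mol.
From the equation the H2SO4:SO3 mole ratio is 1:1, so n(SO3) = 3.334 × 1/1 = 3.334 mol.
Mass of SO3 = 3.334 mol × 80.06 g/mol = 266.9 g.

267 g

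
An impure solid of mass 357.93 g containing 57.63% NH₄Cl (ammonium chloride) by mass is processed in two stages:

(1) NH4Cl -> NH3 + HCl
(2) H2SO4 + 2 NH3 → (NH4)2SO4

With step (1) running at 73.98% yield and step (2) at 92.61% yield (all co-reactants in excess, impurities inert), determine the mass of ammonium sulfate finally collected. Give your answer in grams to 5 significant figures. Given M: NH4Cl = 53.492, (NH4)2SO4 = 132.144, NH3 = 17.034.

174.56 g

Pure NH4Cl = 357.93 × 0.5763 = 206.275 g.
n(NH4Cl) = 206.275 / 53.492 = 3.85619 mol.
Step 1 (NH4Cl:NH3 = 1:1): theoretical n(NH3) = 3.85619 mol; at 73.98% yield, n(NH3) = 2.85281 mol.
Step 2 (NH3:(NH4)2SO4 = 2:1): theoretical n((NH4)2SO4) = 1.42640 mol, so theoretical mass = 1.42640 × 132.144 = 188.491 g.
At 92.61% yield, actual mass of (NH4)2SO4 = 188.491 × 0.9261 = 174.561 g.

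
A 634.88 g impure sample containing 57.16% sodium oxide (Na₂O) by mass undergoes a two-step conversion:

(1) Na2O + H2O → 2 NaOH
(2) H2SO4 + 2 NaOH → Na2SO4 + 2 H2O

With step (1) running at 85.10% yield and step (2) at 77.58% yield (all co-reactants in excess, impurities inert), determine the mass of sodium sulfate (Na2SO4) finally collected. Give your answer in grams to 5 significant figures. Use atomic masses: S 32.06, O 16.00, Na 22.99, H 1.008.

549.06 g

Pure Na2O = 634.88 × 0.5716 = 362.897 g.
M(Na2O) = 2(22.99) + 16.00 = 61.98 g/mol.
M(Na2SO4) = 2(22.99) + 32.06 + 4(16.00) = 142.04 g/mol.
n(Na2O) = 362.897 / 61.98 = 5.85507 mol.
Step 1 (Na2O:NaOH = 1:2): theoretical n(NaOH) = 11.7101 mol; at 85.10% yield, n(NaOH) = 9.96533 mol.
Step 2 (NaOH:Na2SO4 = 2:1): theoretical n(Na2SO4) = 4.98267 mol, so theoretical mass = 4.98267 × 142.04 = 707.738 g.
At 77.58% yield, actual mass of Na2SO4 = 707.738 × 0.7758 = 549.063 g.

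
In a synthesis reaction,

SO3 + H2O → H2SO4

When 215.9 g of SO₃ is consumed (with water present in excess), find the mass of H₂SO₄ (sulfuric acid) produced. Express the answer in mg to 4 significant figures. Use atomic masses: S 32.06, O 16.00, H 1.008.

264500 mg

M(SO3) = 32.06 + 3(16.00) = 80.06 g/mol.
M(H2SO4) = 2(1.008) + 32.06 + 4(16.00) = 98.076 g/mol.
n(SO3) = 215.90 g / 80.06 g/mol = 2.6967 mol.
From the equation the SO3:H2SO4 mole ratio is 1:1, so n(H2SO4) = 2.6967 × 1/1 = 2.6967 mol.
Mass of H2SO4 = 2.6967 mol × 98.076 g/mol = 264.48 g.
Converting to mg: 264.48 g = 264500 mg.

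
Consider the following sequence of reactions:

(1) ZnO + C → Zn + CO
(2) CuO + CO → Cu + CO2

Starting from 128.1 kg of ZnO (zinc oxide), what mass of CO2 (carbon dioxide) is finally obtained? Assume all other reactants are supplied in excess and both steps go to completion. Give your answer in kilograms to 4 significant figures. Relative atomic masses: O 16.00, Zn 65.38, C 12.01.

69.28 kg

M(ZnO) = 65.38 + 16.00 = 81.38 g/mol.
M(CO2) = 12.01 + 2(16.00) = 44.01 g/mol.
128.1 kg = 128100 g.
n(ZnO) = 128100 / 81.38 = 1574.1 mol.
Step 1 gives a 1:1 ratio of ZnO to CO, so n(CO) = 1574.1 mol.
In step 2 the CO:CO2 ratio is 1:1, so n(CO2) = 1574.1 mol.
Mass of CO2 = 1574.1 × 44.01 = 69276 g = 69.28 kg.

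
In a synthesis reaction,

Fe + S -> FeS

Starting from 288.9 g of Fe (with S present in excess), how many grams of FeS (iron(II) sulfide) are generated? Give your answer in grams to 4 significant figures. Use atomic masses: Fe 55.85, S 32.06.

M(Fe) = 55.85 g/mol.
M(FeS) = 55.85 + 32.06 = 87.91 g/mol.
n(Fe) = 288.90 g / 55.85 g/mol = 5.1728 mol.
From the equation the Fe:FeS mole ratio is 1:1, so n(FeS) = 5.1728 × 1/1 = 5.1728 mol.
Mass of FeS = 5.1728 mol × 87.91 g/mol = 454.74 g.

454.7 g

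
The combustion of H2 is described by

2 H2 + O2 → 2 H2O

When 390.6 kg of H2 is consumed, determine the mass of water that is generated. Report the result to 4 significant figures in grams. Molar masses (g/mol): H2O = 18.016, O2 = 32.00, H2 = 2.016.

Convert: 390.6 kg = 390600 g.
n(H2) = 390600 g / 2.016 g/mol = 193750 mol.
From the equation the H2:H2O mole ratio is 2:2, so n(H2O) = 193750 × 2/2 = 193750 mol.
Mass of H2O = 193750 mol × 18.016 g/mol = 3.4906 × 10^6 g.

3491000 g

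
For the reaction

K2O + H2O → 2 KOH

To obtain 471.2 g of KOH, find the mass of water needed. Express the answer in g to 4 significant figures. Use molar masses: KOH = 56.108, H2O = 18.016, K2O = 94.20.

n(KOH) = 471.20 g / 56.108 g/mol = 8.3981 mol.
From the equation the KOH:H2O mole ratio is 2:1, so n(H2O) = 8.3981 × 1/2 = 4.1990 mol.
Mass of H2O = 4.1990 mol × 18.016 g/mol = 75.650 g.

75.65 g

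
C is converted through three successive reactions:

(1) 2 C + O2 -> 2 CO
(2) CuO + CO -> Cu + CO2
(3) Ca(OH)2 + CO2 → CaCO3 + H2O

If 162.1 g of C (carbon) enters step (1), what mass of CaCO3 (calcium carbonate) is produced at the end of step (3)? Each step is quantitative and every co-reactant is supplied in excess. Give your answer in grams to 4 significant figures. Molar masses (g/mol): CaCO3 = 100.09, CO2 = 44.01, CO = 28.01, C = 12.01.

n(C) = 162.1 / 12.01 = 13.497 mol.
Reaction (1): C→CO ratio 2:2 ⇒ n(CO) = 13.497 mol.
Reaction (2): CO→CO2 ratio 1:1 ⇒ n(CO2) = 13.497 mol.
Reaction (3): CO2→CaCO3 ratio 1:1 ⇒ n(CaCO3) = 13.497 mol.
Mass of CaCO3 = 13.497 × 100.09 = 1350.9 g.

1351 g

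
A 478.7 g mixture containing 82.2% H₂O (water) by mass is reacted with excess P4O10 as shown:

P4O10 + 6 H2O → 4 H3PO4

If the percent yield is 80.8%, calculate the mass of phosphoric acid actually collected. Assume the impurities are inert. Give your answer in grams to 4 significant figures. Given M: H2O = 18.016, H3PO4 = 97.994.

Pure H2O available = 478.7 g × 0.822 = 393.49 g.
n(H2O) = 393.49 g / 18.016 g/mol = 21.841 mol.
From the equation the H2O:H3PO4 mole ratio is 6:4, so n(H3PO4) = 21.841 × 4/6 = 14.561 mol.
Mass of H3PO4 = 14.561 mol × 97.994 g/mol = 1426.9 g.
Actual mass collected = 1426.9 g × 0.808 = 1152.9 g.

1153 g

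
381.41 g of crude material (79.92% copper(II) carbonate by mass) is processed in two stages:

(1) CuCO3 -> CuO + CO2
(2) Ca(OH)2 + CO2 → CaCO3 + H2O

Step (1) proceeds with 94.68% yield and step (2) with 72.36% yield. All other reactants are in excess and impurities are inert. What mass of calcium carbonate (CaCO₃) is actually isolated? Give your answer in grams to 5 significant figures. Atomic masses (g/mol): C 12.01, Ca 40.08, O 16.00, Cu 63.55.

Pure CuCO3 = 381.41 × 0.7992 = 304.823 g.
M(CuCO3) = 63.55 + 12.01 + 3(16.00) = 123.56 g/mol.
M(CaCO3) = 40.08 + 12.01 + 3(16.00) = 100.09 g/mol.
n(CuCO3) = 304.823 / 123.56 = 2.46700 mol.
Step 1 (CuCO3:CO2 = 1:1): theoretical n(CO2) = 2.46700 mol; at 94.68% yield, n(CO2) = 2.33576 mol.
Step 2 (CO2:CaCO3 = 1:1): theoretical n(CaCO3) = 2.33576 mol, so theoretical mass = 2.33576 × 100.09 = 233.786 g.
At 72.36% yield, actual mass of CaCO3 = 233.786 × 0.7236 = 169.168 g.

169.17 g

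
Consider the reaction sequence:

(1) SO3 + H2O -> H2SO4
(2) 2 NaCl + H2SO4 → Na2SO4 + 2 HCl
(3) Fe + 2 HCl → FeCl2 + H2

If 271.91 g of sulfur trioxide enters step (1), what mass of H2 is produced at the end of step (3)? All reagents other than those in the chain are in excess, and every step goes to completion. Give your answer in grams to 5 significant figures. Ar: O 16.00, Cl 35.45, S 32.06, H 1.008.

M(SO3) = 32.06 + 3(16.00) = 80.06 g/mol.
M(H2) = 2(1.008) = 2.016 g/mol.
n(SO3) = 271.91 / 80.06 = 3.39633 mol.
Reaction (1): SO3→H2SO4 ratio 1:1 ⇒ n(H2SO4) = 3.39633 mol.
Reaction (2): H2SO4→HCl ratio 1:2 ⇒ n(HCl) = 6.79266 mol.
Reaction (3): HCl→H2 ratio 2:1 ⇒ n(H2) = 3.39633 mol.
Mass of H2 = 3.39633 × 2.016 = 6.84700 g.

6.8470 g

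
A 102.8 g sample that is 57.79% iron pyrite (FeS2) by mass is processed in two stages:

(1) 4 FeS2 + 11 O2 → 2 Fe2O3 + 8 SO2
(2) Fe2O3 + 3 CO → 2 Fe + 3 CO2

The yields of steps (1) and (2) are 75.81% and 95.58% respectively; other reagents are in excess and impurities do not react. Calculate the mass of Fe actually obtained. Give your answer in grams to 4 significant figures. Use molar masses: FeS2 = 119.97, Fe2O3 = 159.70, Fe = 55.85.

Pure FeS2 = 102.8 × 0.5779 = 59.408 g.
n(FeS2) = 59.408 / 119.97 = 0.49519 mol.
Step 1 (FeS2:Fe2O3 = 4:2): theoretical n(Fe2O3) = 0.24760 mol; at 75.81% yield, n(Fe2O3) = 0.18770 mol.
Step 2 (Fe2O3:Fe = 1:2): theoretical n(Fe) = 0.37540 mol, so theoretical mass = 0.37540 × 55.85 = 20.966 g.
At 95.58% yield, actual mass of Fe = 20.966 × 0.9558 = 20.040 g.

20.04 g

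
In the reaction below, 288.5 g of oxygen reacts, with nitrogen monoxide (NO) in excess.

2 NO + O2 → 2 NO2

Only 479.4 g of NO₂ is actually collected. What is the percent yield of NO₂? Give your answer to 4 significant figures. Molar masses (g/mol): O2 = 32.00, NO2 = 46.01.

57.79 %

n(O2) = 288.50 g / 32.00 g/mol = 9.0156 mol.
From the equation the O2:NO2 mole ratio is 1:2, so n(NO2) = 9.0156 × 2/1 = 18.031 mol.
Mass of NO2 = 18.031 mol × 46.01 g/mol = 829.62 g.
This is the theoretical yield. Percent yield = 479.4 g / 829.62 g × 100% = 57.786%.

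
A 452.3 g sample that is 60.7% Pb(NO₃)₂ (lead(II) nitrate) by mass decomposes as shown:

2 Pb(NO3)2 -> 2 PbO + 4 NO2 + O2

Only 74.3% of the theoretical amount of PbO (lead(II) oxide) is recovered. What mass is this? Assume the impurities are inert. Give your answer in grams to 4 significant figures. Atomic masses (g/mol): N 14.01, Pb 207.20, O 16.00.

Pure Pb(NO3)2 available = 452.3 g × 0.607 = 274.55 g.
M(Pb(NO3)2) = 207.20 + 2(14.01) + 6(16.00) = 331.22 g/mol.
M(PbO) = 207.20 + 16.00 = 223.20 g/mol.
n(Pb(NO3)2) = 274.55 g / 331.22 g/mol = 0.82889 mol.
From the equation the Pb(NO3)2:PbO mole ratio is 2:2, so n(PbO) = 0.82889 × 2/2 = 0.82889 mol.
Mass of PbO = 0.82889 mol × 223.20 g/mol = 185.01 g.
Actual mass collected = 185.01 g × 0.743 = 137.46 g.

137.5 g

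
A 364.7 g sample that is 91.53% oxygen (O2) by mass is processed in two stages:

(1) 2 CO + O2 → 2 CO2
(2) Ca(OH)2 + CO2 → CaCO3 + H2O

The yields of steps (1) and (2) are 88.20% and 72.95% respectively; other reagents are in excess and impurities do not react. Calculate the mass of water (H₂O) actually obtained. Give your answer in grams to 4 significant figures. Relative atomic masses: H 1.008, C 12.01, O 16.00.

241.8 g

Pure O2 = 364.7 × 0.9153 = 333.81 g.
M(O2) = 2(16.00) = 32.00 g/mol.
M(H2O) = 2(1.008) + 16.00 = 18.016 g/mol.
n(O2) = 333.81 / 32.00 = 10.432 mol.
Step 1 (O2:CO2 = 1:2): theoretical n(CO2) = 20.863 mol; at 88.20% yield, n(CO2) = 18.401 mol.
Step 2 (CO2:H2O = 1:1): theoretical n(H2O) = 18.401 mol, so theoretical mass = 18.401 × 18.016 = 331.52 g.
At 72.95% yield, actual mass of H2O = 331.52 × 0.7295 = 241.84 g.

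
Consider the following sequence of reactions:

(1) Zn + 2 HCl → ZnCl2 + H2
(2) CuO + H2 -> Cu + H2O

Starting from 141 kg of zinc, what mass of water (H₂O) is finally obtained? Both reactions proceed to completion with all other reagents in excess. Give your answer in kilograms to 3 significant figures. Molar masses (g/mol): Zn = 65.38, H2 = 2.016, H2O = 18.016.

38.9 kg

141 kg = 141000 g.
n(Zn) = 141000 / 65.38 = 2157 mol.
Step 1 gives a 1:1 ratio of Zn to H2, so n(H2) = 2157 mol.
In step 2 the H2:H2O ratio is 1:1, so n(H2O) = 2157 mol.
Mass of H2O = 2157 × 18.016 = 38850 g = 38.9 kg.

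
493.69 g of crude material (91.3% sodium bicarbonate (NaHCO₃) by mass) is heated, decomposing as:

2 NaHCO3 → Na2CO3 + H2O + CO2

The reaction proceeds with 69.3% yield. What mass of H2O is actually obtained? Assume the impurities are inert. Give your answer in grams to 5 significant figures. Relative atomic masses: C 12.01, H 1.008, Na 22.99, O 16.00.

33.494 g

Pure NaHCO3 available = 493.69 g × 0.913 = 450.739 g.
M(NaHCO3) = 22.99 + 1.008 + 12.01 + 3(16.00) = 84.008 g/mol.
M(H2O) = 2(1.008) + 16.00 = 18.016 g/mol.
n(NaHCO3) = 450.739 g / 84.008 g/mol = 5.36543 mol.
From the equation the NaHCO3:H2O mole ratio is 2:1, so n(H2O) = 5.36543 × 1/2 = 2.68271 mol.
Mass of H2O = 2.68271 mol × 18.016 g/mol = 48.3318 g.
Actual mass collected = 48.3318 g × 0.693 = 33.4939 g.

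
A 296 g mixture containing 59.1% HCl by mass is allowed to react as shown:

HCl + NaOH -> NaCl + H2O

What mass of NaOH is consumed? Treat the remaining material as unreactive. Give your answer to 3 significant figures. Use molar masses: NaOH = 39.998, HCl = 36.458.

Mass of pure HCl = 296 g × 0.591 = 174.9 g.
n(HCl) = 174.9 g / 36.458 g/mol = 4.798 mol.
From the equation the HCl:NaOH mole ratio is 1:1, so n(NaOH) = 4.798 × 1/1 = 4.798 mol.
Mass of NaOH = 4.798 mol × 39.998 g/mol = 191.9 g.

192 g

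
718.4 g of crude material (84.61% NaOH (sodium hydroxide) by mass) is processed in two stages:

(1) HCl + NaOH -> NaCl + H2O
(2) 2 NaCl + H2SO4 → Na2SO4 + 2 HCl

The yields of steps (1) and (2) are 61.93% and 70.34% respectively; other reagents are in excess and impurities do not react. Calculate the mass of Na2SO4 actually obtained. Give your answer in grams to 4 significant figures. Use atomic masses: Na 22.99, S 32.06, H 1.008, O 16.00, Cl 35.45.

470.1 g

Pure NaOH = 718.4 × 0.8461 = 607.84 g.
M(NaOH) = 22.99 + 16.00 + 1.008 = 39.998 g/mol.
M(Na2SO4) = 2(22.99) + 32.06 + 4(16.00) = 142.04 g/mol.
n(NaOH) = 607.84 / 39.998 = 15.197 mol.
Step 1 (NaOH:NaCl = 1:1): theoretical n(NaCl) = 15.197 mol; at 61.93% yield, n(NaCl) = 9.4113 mol.
Step 2 (NaCl:Na2SO4 = 2:1): theoretical n(Na2SO4) = 4.7057 mol, so theoretical mass = 4.7057 × 142.04 = 668.39 g.
At 70.34% yield, actual mass of Na2SO4 = 668.39 × 0.7034 = 470.15 g.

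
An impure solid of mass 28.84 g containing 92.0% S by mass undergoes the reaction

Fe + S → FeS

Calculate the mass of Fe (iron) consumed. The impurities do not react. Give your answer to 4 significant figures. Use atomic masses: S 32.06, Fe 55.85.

46.22 g

Mass of pure S = 28.84 g × 0.920 = 26.533 g.
M(S) = 32.06 g/mol.
M(Fe) = 55.85 g/mol.
n(S) = 26.533 g / 32.06 g/mol = 0.82760 mol.
From the equation the S:Fe mole ratio is 1:1, so n(Fe) = 0.82760 × 1/1 = 0.82760 mol.
Mass of Fe = 0.82760 mol × 55.85 g/mol = 46.221 g.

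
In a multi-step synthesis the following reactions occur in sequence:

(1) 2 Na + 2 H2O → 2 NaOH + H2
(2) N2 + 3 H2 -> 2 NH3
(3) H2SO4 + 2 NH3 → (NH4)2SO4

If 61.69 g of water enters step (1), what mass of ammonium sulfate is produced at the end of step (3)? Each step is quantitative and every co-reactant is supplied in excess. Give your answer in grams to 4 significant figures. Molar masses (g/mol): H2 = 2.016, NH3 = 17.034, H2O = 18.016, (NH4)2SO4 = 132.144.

n(H2O) = 61.69 / 18.016 = 3.4242 mol.
Reaction (1): H2O→H2 ratio 2:1 ⇒ n(H2) = 1.7121 mol.
Reaction (2): H2→NH3 ratio 3:2 ⇒ n(NH3) = 1.1414 mol.
Reaction (3): NH3→(NH4)2SO4 ratio 2:1 ⇒ n((NH4)2SO4) = 0.57070 mol.
Mass of (NH4)2SO4 = 0.57070 × 132.144 = 75.414 g.

75.41 g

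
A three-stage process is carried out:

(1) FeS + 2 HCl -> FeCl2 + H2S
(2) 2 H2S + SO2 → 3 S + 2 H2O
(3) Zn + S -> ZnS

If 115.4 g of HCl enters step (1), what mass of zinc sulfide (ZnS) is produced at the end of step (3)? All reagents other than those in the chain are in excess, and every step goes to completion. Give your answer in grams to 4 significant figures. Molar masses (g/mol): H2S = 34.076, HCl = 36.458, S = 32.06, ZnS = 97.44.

n(HCl) = 115.4 / 36.458 = 3.1653 mol.
Reaction (1): HCl→H2S ratio 2:1 ⇒ n(H2S) = 1.5826 mol.
Reaction (2): H2S→S ratio 2:3 ⇒ n(S) = 2.3740 mol.
Reaction (3): S→ZnS ratio 1:1 ⇒ n(ZnS) = 2.3740 mol.
Mass of ZnS = 2.3740 × 97.44 = 231.32 g.

231.3 g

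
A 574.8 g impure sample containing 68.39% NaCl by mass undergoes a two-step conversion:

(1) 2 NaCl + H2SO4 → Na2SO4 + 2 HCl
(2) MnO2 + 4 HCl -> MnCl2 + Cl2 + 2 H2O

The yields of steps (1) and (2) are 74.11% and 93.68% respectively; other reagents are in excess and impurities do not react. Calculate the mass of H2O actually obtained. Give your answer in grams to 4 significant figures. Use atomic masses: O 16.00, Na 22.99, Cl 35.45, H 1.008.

42.07 g

Pure NaCl = 574.8 × 0.6839 = 393.11 g.
M(NaCl) = 22.99 + 35.45 = 58.44 g/mol.
M(H2O) = 2(1.008) + 16.00 = 18.016 g/mol.
n(NaCl) = 393.11 / 58.44 = 6.7267 mol.
Step 1 (NaCl:HCl = 2:2): theoretical n(HCl) = 6.7267 mol; at 74.11% yield, n(HCl) = 4.9851 mol.
Step 2 (HCl:H2O = 4:2): theoretical n(H2O) = 2.4926 mol, so theoretical mass = 2.4926 × 18.016 = 44.906 g.
At 93.68% yield, actual mass of H2O = 44.906 × 0.9368 = 42.068 g.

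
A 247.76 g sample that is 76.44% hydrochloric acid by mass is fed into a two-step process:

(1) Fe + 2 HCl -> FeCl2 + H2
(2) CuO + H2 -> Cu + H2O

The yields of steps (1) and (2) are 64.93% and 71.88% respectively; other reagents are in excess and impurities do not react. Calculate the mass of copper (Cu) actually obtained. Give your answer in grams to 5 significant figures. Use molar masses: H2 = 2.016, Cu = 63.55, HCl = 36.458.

Pure HCl = 247.76 × 0.7644 = 189.388 g.
n(HCl) = 189.388 / 36.458 = 5.19468 mol.
Step 1 (HCl:H2 = 2:1): theoretical n(H2) = 2.59734 mol; at 64.93% yield, n(H2) = 1.68645 mol.
Step 2 (H2:Cu = 1:1): theoretical n(Cu) = 1.68645 mol, so theoretical mass = 1.68645 × 63.55 = 107.174 g.
At 71.88% yield, actual mass of Cu = 107.174 × 0.7188 = 77.0368 g.

77.037 g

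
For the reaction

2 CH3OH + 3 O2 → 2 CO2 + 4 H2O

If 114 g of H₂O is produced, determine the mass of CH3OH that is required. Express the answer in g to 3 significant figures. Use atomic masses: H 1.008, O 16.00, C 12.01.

101 g

M(H2O) = 2(1.008) + 16.00 = 18.016 g/mol.
M(CH3OH) = 12.01 + 4(1.008) + 16.00 = 32.042 g/mol.
n(H2O) = 114.0 g / 18.016 g/mol = 6.328 mol.
From the equation the H2O:CH3OH mole ratio is 4:2, so n(CH3OH) = 6.328 × 2/4 = 3.164 mol.
Mass of CH3OH = 3.164 mol × 32.042 g/mol = 101.4 g.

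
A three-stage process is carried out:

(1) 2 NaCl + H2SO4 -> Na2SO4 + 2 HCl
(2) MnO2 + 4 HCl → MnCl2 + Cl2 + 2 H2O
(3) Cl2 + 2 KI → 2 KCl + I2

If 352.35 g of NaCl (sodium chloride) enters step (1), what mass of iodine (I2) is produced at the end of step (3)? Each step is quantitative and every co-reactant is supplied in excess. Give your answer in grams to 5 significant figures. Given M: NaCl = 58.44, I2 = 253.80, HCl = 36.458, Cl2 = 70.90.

382.56 g

n(NaCl) = 352.35 / 58.44 = 6.02926 mol.
Reaction (1): NaCl→HCl ratio 2:2 ⇒ n(HCl) = 6.02926 mol.
Reaction (2): HCl→Cl2 ratio 4:1 ⇒ n(Cl2) = 1.50732 mol.
Reaction (3): Cl2→I2 ratio 1:1 ⇒ n(I2) = 1.50732 mol.
Mass of I2 = 1.50732 × 253.80 = 382.557 g.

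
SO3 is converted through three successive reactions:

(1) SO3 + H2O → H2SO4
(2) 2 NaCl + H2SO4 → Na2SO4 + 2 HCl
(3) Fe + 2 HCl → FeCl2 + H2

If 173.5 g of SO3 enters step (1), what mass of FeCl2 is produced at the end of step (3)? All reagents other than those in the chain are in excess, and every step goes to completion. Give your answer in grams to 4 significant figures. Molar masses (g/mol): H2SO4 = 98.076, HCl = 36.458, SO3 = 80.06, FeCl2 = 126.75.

n(SO3) = 173.5 / 80.06 = 2.1671 mol.
Reaction (1): SO3→H2SO4 ratio 1:1 ⇒ n(H2SO4) = 2.1671 mol.
Reaction (2): H2SO4→HCl ratio 1:2 ⇒ n(HCl) = 4.3342 mol.
Reaction (3): HCl→FeCl2 ratio 2:1 ⇒ n(FeCl2) = 2.1671 mol.
Mass of FeCl2 = 2.1671 × 126.75 = 274.68 g.

274.7 g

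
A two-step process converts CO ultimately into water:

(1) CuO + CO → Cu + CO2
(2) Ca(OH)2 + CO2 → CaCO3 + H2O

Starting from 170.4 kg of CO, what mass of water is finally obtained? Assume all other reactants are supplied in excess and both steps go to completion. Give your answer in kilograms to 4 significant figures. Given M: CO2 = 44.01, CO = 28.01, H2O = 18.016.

109.6 kg

170.4 kg = 170400 g.
n(CO) = 170400 / 28.01 = 6083.5 mol.
Step 1 gives a 1:1 ratio of CO to CO2, so n(CO2) = 6083.5 mol.
In step 2 the CO2:H2O ratio is 1:1, so n(H2O) = 6083.5 mol.
Mass of H2O = 6083.5 × 18.016 = 109600 g = 109.6 kg.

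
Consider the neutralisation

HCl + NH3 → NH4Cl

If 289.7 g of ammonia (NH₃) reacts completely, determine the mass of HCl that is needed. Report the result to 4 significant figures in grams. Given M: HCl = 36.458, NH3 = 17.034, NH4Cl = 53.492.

n(NH3) = 289.70 g / 17.034 g/mol = 17.007 mol.
From the equation the NH3:HCl mole ratio is 1:1, so n(HCl) = 17.007 × 1/1 = 17.007 mol.
Mass of HCl = 17.007 mol × 36.458 g/mol = 620.05 g.

620.0 g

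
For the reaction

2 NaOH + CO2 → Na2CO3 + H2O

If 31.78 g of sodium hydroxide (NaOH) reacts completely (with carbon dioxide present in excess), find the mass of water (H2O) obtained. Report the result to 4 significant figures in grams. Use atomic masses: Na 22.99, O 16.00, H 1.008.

7.157 g

M(NaOH) = 22.99 + 16.00 + 1.008 = 39.998 g/mol.
M(H2O) = 2(1.008) + 16.00 = 18.016 g/mol.
n(NaOH) = 31.780 g / 39.998 g/mol = 0.79454 mol.
From the equation the NaOH:H2O mole ratio is 2:1, so n(H2O) = 0.79454 × 1/2 = 0.39727 mol.
Mass of H2O = 0.39727 mol × 18.016 g/mol = 7.1572 g.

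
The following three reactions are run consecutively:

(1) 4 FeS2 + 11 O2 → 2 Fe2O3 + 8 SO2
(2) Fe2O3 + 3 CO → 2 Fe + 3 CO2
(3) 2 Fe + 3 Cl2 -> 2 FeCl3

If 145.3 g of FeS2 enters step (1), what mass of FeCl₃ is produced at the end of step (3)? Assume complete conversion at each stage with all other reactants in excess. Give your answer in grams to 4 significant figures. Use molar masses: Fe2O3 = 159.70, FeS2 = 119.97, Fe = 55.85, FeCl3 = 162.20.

n(FeS2) = 145.3 / 119.97 = 1.2111 mol.
Reaction (1): FeS2→Fe2O3 ratio 4:2 ⇒ n(Fe2O3) = 0.60557 mol.
Reaction (2): Fe2O3→Fe ratio 1:2 ⇒ n(Fe) = 1.2111 mol.
Reaction (3): Fe→FeCl3 ratio 2:2 ⇒ n(FeCl3) = 1.2111 mol.
Mass of FeCl3 = 1.2111 × 162.20 = 196.45 g.

196.4 g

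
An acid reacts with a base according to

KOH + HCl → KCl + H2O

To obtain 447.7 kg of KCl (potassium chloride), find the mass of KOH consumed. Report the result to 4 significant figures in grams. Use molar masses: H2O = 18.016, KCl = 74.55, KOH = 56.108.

Convert: 447.7 kg = 447700 g.
n(KCl) = 447700 g / 74.55 g/mol = 6005.4 mol.
From the equation the KCl:KOH mole ratio is 1:1, so n(KOH) = 6005.4 × 1/1 = 6005.4 mol.
Mass of KOH = 6005.4 mol × 56.108 g/mol = 336950 g.

336900 g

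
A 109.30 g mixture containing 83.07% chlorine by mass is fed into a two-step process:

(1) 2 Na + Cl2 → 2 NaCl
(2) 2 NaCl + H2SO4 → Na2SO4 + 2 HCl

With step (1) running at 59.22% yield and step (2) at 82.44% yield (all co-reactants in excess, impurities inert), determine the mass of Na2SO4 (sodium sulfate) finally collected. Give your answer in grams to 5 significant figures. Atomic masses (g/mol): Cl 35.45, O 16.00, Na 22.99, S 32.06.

Pure Cl2 = 109.30 × 0.8307 = 90.7955 g.
M(Cl2) = 2(35.45) = 70.90 g/mol.
M(Na2SO4) = 2(22.99) + 32.06 + 4(16.00) = 142.04 g/mol.
n(Cl2) = 90.7955 / 70.90 = 1.28061 mol.
Step 1 (Cl2:NaCl = 1:2): theoretical n(NaCl) = 2.56123 mol; at 59.22% yield, n(NaCl) = 1.51676 mol.
Step 2 (NaCl:Na2SO4 = 2:1): theoretical n(Na2SO4) = 0.758379 mol, so theoretical mass = 0.758379 × 142.04 = 107.720 g.
At 82.44% yield, actual mass of Na2SO4 = 107.720 × 0.8244 = 88.8045 g.

88.805 g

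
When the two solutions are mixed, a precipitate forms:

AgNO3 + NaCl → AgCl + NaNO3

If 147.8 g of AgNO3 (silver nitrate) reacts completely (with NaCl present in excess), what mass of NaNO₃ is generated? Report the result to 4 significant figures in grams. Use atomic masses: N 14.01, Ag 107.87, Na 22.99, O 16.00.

73.95 g

M(AgNO3) = 107.87 + 14.01 + 3(16.00) = 169.88 g/mol.
M(NaNO3) = 22.99 + 14.01 + 3(16.00) = 85.00 g/mol.
n(AgNO3) = 147.80 g / 169.88 g/mol = 0.87003 mol.
From the equation the AgNO3:NaNO3 mole ratio is 1:1, so n(NaNO3) = 0.87003 × 1/1 = 0.87003 mol.
Mass of NaNO3 = 0.87003 mol × 85.00 g/mol = 73.952 g.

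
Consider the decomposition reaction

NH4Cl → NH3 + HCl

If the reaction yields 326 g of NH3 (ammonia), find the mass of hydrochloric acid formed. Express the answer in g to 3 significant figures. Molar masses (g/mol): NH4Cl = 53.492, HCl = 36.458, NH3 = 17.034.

n(NH3) = 326.0 g / 17.034 g/mol = 19.14 mol.
From the equation the NH3:HCl mole ratio is 1:1, so n(HCl) = 19.14 × 1/1 = 19.14 mol.
Mass of HCl = 19.14 mol × 36.458 g/mol = 697.7 g.

698 g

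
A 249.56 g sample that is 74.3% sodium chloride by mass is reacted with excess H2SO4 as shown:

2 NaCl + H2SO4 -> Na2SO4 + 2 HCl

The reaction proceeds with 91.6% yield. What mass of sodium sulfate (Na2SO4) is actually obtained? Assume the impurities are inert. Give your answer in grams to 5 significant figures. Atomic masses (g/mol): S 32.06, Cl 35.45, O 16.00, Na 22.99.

Pure NaCl available = 249.56 g × 0.743 = 185.423 g.
M(NaCl) = 22.99 + 35.45 = 58.44 g/mol.
M(Na2SO4) = 2(22.99) + 32.06 + 4(16.00) = 142.04 g/mol.
n(NaCl) = 185.423 g / 58.44 g/mol = 3.17288 mol.
From the equation the NaCl:Na2SO4 mole ratio is 2:1, so n(Na2SO4) = 3.17288 × 1/2 = 1.58644 mol.
Mass of Na2SO4 = 1.58644 mol × 142.04 g/mol = 225.338 g.
Actual mass collected = 225.338 g × 0.916 = 206.410 g.

206.41 g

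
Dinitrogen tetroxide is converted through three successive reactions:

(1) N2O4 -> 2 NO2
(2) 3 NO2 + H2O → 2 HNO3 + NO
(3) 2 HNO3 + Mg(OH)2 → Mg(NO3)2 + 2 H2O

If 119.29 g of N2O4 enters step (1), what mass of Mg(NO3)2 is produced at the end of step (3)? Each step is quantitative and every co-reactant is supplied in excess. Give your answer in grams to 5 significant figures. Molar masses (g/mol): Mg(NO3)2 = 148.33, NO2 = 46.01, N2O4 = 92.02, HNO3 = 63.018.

128.19 g

n(N2O4) = 119.29 / 92.02 = 1.29635 mol.
Reaction (1): N2O4→NO2 ratio 1:2 ⇒ n(NO2) = 2.59270 mol.
Reaction (2): NO2→HNO3 ratio 3:2 ⇒ n(HNO3) = 1.72846 mol.
Reaction (3): HNO3→Mg(NO3)2 ratio 2:1 ⇒ n(Mg(NO3)2) = 0.864232 mol.
Mass of Mg(NO3)2 = 0.864232 × 148.33 = 128.192 g.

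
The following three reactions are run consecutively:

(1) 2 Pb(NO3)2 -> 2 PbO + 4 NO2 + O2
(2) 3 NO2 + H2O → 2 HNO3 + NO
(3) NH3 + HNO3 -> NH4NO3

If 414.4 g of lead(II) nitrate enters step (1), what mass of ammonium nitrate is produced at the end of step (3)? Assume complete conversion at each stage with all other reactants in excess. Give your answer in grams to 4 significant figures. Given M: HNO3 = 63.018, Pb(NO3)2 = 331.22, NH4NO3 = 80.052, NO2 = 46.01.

133.5 g

n(Pb(NO3)2) = 414.4 / 331.22 = 1.2511 mol.
Reaction (1): Pb(NO3)2→NO2 ratio 2:4 ⇒ n(NO2) = 2.5023 mol.
Reaction (2): NO2→HNO3 ratio 3:2 ⇒ n(HNO3) = 1.6682 mol.
Reaction (3): HNO3→NH4NO3 ratio 1:1 ⇒ n(NH4NO3) = 1.6682 mol.
Mass of NH4NO3 = 1.6682 × 80.052 = 133.54 g.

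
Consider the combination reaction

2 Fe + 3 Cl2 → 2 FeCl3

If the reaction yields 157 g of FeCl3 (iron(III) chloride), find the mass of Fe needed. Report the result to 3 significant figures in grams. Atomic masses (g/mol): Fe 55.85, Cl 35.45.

54.1 g

M(FeCl3) = 55.85 + 3(35.45) = 162.20 g/mol.
M(Fe) = 55.85 g/mol.
n(FeCl3) = 157.0 g / 162.20 g/mol = 0.9679 mol.
From the equation the FeCl3:Fe mole ratio is 2:2, so n(Fe) = 0.9679 × 2/2 = 0.9679 mol.
Mass of Fe = 0.9679 mol × 55.85 g/mol = 54.06 g.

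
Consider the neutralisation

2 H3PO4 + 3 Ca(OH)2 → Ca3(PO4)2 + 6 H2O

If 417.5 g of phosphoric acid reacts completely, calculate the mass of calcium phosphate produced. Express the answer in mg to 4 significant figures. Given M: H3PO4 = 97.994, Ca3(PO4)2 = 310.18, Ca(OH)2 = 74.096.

660800 mg

n(H3PO4) = 417.50 g / 97.994 g/mol = 4.2605 mol.
From the equation the H3PO4:Ca3(PO4)2 mole ratio is 2:1, so n(Ca3(PO4)2) = 4.2605 × 1/2 = 2.1302 mol.
Mass of Ca3(PO4)2 = 2.1302 mol × 310.18 g/mol = 660.76 g.
Converting to mg: 660.76 g = 660800 mg.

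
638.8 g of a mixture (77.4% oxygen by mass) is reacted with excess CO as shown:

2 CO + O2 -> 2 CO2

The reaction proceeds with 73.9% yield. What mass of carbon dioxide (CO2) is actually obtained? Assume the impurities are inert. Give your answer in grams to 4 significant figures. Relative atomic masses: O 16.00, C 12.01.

Pure O2 available = 638.8 g × 0.774 = 494.43 g.
M(O2) = 2(16.00) = 32.00 g/mol.
M(CO2) = 12.01 + 2(16.00) = 44.01 g/mol.
n(O2) = 494.43 g / 32.00 g/mol = 15.451 mol.
From the equation the O2:CO2 mole ratio is 1:2, so n(CO2) = 15.451 × 2/1 = 30.902 mol.
Mass of CO2 = 30.902 mol × 44.01 g/mol = 1360.0 g.
Actual mass collected = 1360.0 g × 0.739 = 1005.0 g.

1005 g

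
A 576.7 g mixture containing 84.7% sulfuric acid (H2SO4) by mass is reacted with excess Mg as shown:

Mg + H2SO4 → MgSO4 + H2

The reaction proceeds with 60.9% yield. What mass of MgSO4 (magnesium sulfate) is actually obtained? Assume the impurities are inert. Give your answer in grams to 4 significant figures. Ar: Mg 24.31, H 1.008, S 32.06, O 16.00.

365.1 g

Pure H2SO4 available = 576.7 g × 0.847 = 488.46 g.
M(H2SO4) = 2(1.008) + 32.06 + 4(16.00) = 98.076 g/mol.
M(MgSO4) = 24.31 + 32.06 + 4(16.00) = 120.37 g/mol.
n(H2SO4) = 488.46 g / 98.076 g/mol = 4.9805 mol.
From the equation the H2SO4:MgSO4 mole ratio is 1:1, so n(MgSO4) = 4.9805 × 1/1 = 4.9805 mol.
Mass of MgSO4 = 4.9805 mol × 120.37 g/mol = 599.50 g.
Actual mass collected = 599.50 g × 0.609 = 365.10 g.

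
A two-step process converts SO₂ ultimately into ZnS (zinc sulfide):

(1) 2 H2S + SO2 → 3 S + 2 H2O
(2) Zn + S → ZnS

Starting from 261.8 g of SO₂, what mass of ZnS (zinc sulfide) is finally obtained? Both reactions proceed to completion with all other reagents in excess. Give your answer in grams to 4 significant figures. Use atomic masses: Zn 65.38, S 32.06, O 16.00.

1195 g

M(SO2) = 32.06 + 2(16.00) = 64.06 g/mol.
M(ZnS) = 65.38 + 32.06 = 97.44 g/mol.
n(SO2) = 261.80 / 64.06 = 4.0868 mol.
Step 1 gives a 1:3 ratio of SO2 to S, so n(S) = 12.260 mol.
In step 2 the S:ZnS ratio is 1:1, so n(ZnS) = 12.260 mol.
Mass of ZnS = 12.260 × 97.44 = 1194.7 g.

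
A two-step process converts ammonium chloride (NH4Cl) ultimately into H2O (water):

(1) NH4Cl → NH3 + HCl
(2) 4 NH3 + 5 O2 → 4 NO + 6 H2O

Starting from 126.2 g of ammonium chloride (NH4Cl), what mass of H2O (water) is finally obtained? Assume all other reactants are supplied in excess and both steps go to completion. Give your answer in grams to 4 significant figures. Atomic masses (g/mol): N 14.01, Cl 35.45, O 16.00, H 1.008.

M(NH4Cl) = 14.01 + 4(1.008) + 35.45 = 53.492 g/mol.
M(H2O) = 2(1.008) + 16.00 = 18.016 g/mol.
n(NH4Cl) = 126.20 / 53.492 = 2.3592 mol.
Step 1 gives a 1:1 ratio of NH4Cl to NH3, so n(NH3) = 2.3592 mol.
In step 2 the NH3:H2O ratio is 4:6, so n(H2O) = 3.5388 mol.
Mass of H2O = 3.5388 × 18.016 = 63.756 g.

63.76 g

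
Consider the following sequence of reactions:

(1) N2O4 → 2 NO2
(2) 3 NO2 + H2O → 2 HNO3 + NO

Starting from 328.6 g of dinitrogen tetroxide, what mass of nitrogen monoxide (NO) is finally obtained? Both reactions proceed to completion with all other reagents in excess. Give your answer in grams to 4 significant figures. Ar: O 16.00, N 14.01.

71.44 g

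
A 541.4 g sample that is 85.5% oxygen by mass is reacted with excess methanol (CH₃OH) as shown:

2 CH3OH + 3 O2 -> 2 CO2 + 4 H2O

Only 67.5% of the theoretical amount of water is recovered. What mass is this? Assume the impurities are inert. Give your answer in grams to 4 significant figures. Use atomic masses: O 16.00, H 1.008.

Pure O2 available = 541.4 g × 0.855 = 462.90 g.
M(O2) = 2(16.00) = 32.00 g/mol.
M(H2O) = 2(1.008) + 16.00 = 18.016 g/mol.
n(O2) = 462.90 g / 32.00 g/mol = 14.466 mol.
From the equation the O2:H2O mole ratio is 3:4, so n(H2O) = 14.466 × 4/3 = 19.287 mol.
Mass of H2O = 19.287 mol × 18.016 g/mol = 347.48 g.
Actual mass collected = 347.48 g × 0.675 = 234.55 g.

234.5 g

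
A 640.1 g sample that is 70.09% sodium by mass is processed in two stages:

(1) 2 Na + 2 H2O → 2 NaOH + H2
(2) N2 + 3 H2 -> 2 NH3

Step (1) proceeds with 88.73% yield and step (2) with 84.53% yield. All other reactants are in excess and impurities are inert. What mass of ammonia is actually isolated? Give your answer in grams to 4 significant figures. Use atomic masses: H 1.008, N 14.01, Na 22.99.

Pure Na = 640.1 × 0.7009 = 448.65 g.
M(Na) = 22.99 g/mol.
M(NH3) = 14.01 + 3(1.008) = 17.034 g/mol.
n(Na) = 448.65 / 22.99 = 19.515 mol.
Step 1 (Na:H2 = 2:1): theoretical n(H2) = 9.7574 mol; at 88.73% yield, n(H2) = 8.6578 mol.
Step 2 (H2:NH3 = 3:2): theoretical n(NH3) = 5.7718 mol, so theoretical mass = 5.7718 × 17.034 = 98.317 g.
At 84.53% yield, actual mass of NH3 = 98.317 × 0.8453 = 83.108 g.

83.11 g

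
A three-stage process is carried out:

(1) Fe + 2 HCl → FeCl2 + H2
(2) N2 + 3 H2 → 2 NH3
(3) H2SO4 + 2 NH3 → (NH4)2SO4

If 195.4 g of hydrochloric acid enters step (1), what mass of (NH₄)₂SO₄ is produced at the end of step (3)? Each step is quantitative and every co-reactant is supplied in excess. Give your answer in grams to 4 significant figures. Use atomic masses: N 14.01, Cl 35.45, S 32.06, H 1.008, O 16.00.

118.0 g

M(HCl) = 1.008 + 35.45 = 36.458 g/mol.
M((NH4)2SO4) = 2(14.01) + 8(1.008) + 32.06 + 4(16.00) = 132.144 g/mol.
n(HCl) = 195.4 / 36.458 = 5.3596 mol.
Reaction (1): HCl→H2 ratio 2:1 ⇒ n(H2) = 2.6798 mol.
Reaction (2): H2→NH3 ratio 3:2 ⇒ n(NH3) = 1.7865 mol.
Reaction (3): NH3→(NH4)2SO4 ratio 2:1 ⇒ n((NH4)2SO4) = 0.89327 mol.
Mass of (NH4)2SO4 = 0.89327 × 132.144 = 118.04 g.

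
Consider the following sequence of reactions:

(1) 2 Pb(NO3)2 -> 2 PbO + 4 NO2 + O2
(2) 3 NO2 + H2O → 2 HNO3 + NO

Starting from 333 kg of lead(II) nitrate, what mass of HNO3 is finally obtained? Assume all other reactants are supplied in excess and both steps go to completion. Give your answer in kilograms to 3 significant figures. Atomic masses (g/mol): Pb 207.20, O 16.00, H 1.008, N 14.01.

84.5 kg

M(Pb(NO3)2) = 207.20 + 2(14.01) + 6(16.00) = 331.22 g/mol.
M(HNO3) = 1.008 + 14.01 + 3(16.00) = 63.018 g/mol.
333 kg = 333000 g.
n(Pb(NO3)2) = 333000 / 331.22 = 1005 mol.
Step 1 gives a 2:4 ratio of Pb(NO3)2 to NO2, so n(NO2) = 2011 mol.
In step 2 the NO2:HNO3 ratio is 3:2, so n(HNO3) = 1340 mol.
Mass of HNO3 = 1340 × 63.018 = 84480 g = 84.5 kg.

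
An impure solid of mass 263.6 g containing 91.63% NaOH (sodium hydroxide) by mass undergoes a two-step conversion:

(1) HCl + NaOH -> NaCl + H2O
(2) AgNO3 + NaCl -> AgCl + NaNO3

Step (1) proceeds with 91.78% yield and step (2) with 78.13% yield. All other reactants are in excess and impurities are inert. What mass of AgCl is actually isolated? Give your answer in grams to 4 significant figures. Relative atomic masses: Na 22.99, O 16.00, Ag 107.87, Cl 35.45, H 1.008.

Pure NaOH = 263.6 × 0.9163 = 241.54 g.
M(NaOH) = 22.99 + 16.00 + 1.008 = 39.998 g/mol.
M(AgCl) = 107.87 + 35.45 = 143.32 g/mol.
n(NaOH) = 241.54 / 39.998 = 6.0387 mol.
Step 1 (NaOH:NaCl = 1:1): theoretical n(NaCl) = 6.0387 mol; at 91.78% yield, n(NaCl) = 5.5423 mol.
Step 2 (NaCl:AgCl = 1:1): theoretical n(AgCl) = 5.5423 mol, so theoretical mass = 5.5423 × 143.32 = 794.33 g.
At 78.13% yield, actual mass of AgCl = 794.33 × 0.7813 = 620.61 g.

620.6 g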